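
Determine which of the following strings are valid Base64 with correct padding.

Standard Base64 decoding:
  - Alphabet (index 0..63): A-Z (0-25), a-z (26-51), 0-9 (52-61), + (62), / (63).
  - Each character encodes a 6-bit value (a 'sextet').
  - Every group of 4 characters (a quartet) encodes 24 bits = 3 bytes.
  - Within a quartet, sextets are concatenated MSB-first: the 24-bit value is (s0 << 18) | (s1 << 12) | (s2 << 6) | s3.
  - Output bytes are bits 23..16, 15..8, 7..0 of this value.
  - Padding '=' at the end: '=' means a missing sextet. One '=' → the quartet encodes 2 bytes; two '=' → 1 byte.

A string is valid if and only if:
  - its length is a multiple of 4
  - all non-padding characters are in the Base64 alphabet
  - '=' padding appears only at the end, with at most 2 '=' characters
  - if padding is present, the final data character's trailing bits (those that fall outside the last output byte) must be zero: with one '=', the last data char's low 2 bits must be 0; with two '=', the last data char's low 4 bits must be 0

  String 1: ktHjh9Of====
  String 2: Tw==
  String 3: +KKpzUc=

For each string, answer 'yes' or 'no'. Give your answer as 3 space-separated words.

Answer: no yes yes

Derivation:
String 1: 'ktHjh9Of====' → invalid (4 pad chars (max 2))
String 2: 'Tw==' → valid
String 3: '+KKpzUc=' → valid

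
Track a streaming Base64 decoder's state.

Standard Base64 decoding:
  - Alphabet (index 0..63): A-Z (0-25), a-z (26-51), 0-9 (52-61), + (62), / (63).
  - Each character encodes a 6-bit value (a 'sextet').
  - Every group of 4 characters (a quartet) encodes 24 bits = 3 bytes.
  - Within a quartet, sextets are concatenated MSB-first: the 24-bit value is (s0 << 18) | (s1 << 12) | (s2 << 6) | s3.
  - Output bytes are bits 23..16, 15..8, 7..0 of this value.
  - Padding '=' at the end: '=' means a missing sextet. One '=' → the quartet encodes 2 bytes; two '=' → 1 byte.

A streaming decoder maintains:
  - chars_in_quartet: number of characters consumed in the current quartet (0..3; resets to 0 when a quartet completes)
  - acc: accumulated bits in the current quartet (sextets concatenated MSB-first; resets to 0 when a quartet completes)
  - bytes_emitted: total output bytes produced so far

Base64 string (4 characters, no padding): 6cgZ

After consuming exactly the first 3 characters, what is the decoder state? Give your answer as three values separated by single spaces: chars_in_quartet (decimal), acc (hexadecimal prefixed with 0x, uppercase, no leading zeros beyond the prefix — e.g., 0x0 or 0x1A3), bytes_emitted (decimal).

After char 0 ('6'=58): chars_in_quartet=1 acc=0x3A bytes_emitted=0
After char 1 ('c'=28): chars_in_quartet=2 acc=0xE9C bytes_emitted=0
After char 2 ('g'=32): chars_in_quartet=3 acc=0x3A720 bytes_emitted=0

Answer: 3 0x3A720 0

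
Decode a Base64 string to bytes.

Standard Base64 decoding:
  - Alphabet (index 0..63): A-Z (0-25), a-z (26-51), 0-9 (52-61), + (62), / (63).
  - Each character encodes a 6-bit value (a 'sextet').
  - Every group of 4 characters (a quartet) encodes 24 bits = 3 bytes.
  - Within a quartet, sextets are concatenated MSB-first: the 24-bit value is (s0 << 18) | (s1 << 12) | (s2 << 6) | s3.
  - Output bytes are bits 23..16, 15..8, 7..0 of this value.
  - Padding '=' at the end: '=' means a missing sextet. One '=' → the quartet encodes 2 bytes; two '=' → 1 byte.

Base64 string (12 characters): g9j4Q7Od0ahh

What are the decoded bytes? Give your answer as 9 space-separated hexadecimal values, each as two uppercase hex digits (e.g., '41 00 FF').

Answer: 83 D8 F8 43 B3 9D D1 A8 61

Derivation:
After char 0 ('g'=32): chars_in_quartet=1 acc=0x20 bytes_emitted=0
After char 1 ('9'=61): chars_in_quartet=2 acc=0x83D bytes_emitted=0
After char 2 ('j'=35): chars_in_quartet=3 acc=0x20F63 bytes_emitted=0
After char 3 ('4'=56): chars_in_quartet=4 acc=0x83D8F8 -> emit 83 D8 F8, reset; bytes_emitted=3
After char 4 ('Q'=16): chars_in_quartet=1 acc=0x10 bytes_emitted=3
After char 5 ('7'=59): chars_in_quartet=2 acc=0x43B bytes_emitted=3
After char 6 ('O'=14): chars_in_quartet=3 acc=0x10ECE bytes_emitted=3
After char 7 ('d'=29): chars_in_quartet=4 acc=0x43B39D -> emit 43 B3 9D, reset; bytes_emitted=6
After char 8 ('0'=52): chars_in_quartet=1 acc=0x34 bytes_emitted=6
After char 9 ('a'=26): chars_in_quartet=2 acc=0xD1A bytes_emitted=6
After char 10 ('h'=33): chars_in_quartet=3 acc=0x346A1 bytes_emitted=6
After char 11 ('h'=33): chars_in_quartet=4 acc=0xD1A861 -> emit D1 A8 61, reset; bytes_emitted=9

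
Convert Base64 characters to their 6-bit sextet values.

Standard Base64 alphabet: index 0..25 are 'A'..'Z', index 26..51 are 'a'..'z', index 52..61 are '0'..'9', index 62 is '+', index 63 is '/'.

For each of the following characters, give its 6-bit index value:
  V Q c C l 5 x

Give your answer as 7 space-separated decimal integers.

Answer: 21 16 28 2 37 57 49

Derivation:
'V': A..Z range, ord('V') − ord('A') = 21
'Q': A..Z range, ord('Q') − ord('A') = 16
'c': a..z range, 26 + ord('c') − ord('a') = 28
'C': A..Z range, ord('C') − ord('A') = 2
'l': a..z range, 26 + ord('l') − ord('a') = 37
'5': 0..9 range, 52 + ord('5') − ord('0') = 57
'x': a..z range, 26 + ord('x') − ord('a') = 49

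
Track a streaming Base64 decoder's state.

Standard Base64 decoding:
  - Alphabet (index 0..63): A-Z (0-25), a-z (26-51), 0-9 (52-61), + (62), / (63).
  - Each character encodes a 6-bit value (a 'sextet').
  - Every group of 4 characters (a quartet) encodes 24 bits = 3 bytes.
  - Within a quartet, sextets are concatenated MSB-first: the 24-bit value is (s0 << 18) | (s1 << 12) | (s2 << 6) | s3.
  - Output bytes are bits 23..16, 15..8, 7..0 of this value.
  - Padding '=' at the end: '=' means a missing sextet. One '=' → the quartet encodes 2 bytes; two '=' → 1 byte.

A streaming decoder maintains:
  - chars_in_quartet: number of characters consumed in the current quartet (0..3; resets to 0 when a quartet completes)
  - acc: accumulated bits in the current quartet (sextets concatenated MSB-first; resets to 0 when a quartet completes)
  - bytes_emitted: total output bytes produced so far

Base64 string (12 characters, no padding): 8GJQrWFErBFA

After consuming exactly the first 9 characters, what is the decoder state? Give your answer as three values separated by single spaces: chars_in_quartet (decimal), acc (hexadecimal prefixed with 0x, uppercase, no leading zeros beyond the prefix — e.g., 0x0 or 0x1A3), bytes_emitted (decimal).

Answer: 1 0x2B 6

Derivation:
After char 0 ('8'=60): chars_in_quartet=1 acc=0x3C bytes_emitted=0
After char 1 ('G'=6): chars_in_quartet=2 acc=0xF06 bytes_emitted=0
After char 2 ('J'=9): chars_in_quartet=3 acc=0x3C189 bytes_emitted=0
After char 3 ('Q'=16): chars_in_quartet=4 acc=0xF06250 -> emit F0 62 50, reset; bytes_emitted=3
After char 4 ('r'=43): chars_in_quartet=1 acc=0x2B bytes_emitted=3
After char 5 ('W'=22): chars_in_quartet=2 acc=0xAD6 bytes_emitted=3
After char 6 ('F'=5): chars_in_quartet=3 acc=0x2B585 bytes_emitted=3
After char 7 ('E'=4): chars_in_quartet=4 acc=0xAD6144 -> emit AD 61 44, reset; bytes_emitted=6
After char 8 ('r'=43): chars_in_quartet=1 acc=0x2B bytes_emitted=6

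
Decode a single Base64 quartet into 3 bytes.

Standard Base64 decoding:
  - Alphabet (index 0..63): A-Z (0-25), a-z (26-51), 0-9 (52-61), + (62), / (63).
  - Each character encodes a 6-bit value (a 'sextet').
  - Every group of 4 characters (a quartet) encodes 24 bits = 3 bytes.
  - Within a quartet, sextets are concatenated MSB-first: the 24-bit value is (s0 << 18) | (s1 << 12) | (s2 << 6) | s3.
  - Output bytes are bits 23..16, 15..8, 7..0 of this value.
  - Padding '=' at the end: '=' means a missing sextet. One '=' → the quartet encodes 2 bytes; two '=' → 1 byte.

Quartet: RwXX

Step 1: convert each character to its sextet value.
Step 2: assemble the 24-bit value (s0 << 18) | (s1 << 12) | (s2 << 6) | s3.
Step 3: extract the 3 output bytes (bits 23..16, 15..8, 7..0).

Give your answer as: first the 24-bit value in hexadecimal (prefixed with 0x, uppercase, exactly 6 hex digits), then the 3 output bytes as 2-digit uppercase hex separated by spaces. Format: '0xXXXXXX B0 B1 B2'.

Sextets: R=17, w=48, X=23, X=23
24-bit: (17<<18) | (48<<12) | (23<<6) | 23
      = 0x440000 | 0x030000 | 0x0005C0 | 0x000017
      = 0x4705D7
Bytes: (v>>16)&0xFF=47, (v>>8)&0xFF=05, v&0xFF=D7

Answer: 0x4705D7 47 05 D7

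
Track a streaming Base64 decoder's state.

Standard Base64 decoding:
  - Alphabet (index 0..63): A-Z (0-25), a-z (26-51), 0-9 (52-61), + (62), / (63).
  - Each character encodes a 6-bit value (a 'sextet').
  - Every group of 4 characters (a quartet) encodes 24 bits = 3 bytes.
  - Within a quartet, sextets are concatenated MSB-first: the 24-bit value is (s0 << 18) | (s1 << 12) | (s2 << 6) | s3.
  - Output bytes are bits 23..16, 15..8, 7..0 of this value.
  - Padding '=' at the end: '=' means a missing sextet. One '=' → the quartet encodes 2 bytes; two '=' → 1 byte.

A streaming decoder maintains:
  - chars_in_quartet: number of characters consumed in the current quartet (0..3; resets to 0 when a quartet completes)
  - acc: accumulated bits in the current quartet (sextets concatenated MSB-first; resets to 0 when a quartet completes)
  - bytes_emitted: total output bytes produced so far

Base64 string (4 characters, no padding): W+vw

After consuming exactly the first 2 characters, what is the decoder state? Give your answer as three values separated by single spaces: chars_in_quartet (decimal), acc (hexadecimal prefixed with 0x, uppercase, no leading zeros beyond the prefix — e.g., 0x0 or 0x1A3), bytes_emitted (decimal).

After char 0 ('W'=22): chars_in_quartet=1 acc=0x16 bytes_emitted=0
After char 1 ('+'=62): chars_in_quartet=2 acc=0x5BE bytes_emitted=0

Answer: 2 0x5BE 0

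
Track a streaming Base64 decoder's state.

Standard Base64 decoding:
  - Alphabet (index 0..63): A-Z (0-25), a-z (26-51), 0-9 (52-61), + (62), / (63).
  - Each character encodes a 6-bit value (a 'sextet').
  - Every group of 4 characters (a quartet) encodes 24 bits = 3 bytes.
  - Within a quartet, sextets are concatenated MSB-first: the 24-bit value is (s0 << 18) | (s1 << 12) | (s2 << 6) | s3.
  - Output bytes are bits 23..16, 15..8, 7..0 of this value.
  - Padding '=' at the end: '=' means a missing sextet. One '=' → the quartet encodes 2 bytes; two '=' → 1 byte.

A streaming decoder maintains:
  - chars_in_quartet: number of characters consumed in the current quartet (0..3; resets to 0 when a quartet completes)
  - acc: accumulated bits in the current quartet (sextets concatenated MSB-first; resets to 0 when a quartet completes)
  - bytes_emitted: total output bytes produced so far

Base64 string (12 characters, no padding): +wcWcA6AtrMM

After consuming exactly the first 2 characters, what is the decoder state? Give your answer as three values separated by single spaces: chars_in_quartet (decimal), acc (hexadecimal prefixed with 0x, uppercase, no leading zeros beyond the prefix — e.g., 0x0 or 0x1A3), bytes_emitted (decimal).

Answer: 2 0xFB0 0

Derivation:
After char 0 ('+'=62): chars_in_quartet=1 acc=0x3E bytes_emitted=0
After char 1 ('w'=48): chars_in_quartet=2 acc=0xFB0 bytes_emitted=0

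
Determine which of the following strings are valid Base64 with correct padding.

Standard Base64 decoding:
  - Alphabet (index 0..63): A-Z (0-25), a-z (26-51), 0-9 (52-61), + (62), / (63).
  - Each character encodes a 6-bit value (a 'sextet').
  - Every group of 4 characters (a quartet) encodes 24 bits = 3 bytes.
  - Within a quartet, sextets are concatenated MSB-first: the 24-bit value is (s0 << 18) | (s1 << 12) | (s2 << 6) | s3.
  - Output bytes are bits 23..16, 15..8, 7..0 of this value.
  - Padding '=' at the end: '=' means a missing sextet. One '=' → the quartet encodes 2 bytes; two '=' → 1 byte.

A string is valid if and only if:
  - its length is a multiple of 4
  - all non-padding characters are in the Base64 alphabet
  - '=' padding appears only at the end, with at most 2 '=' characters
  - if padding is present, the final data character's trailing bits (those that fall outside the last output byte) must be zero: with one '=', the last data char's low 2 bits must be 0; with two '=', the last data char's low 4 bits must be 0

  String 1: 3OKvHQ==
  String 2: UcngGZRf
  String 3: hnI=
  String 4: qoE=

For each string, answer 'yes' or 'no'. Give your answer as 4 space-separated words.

String 1: '3OKvHQ==' → valid
String 2: 'UcngGZRf' → valid
String 3: 'hnI=' → valid
String 4: 'qoE=' → valid

Answer: yes yes yes yes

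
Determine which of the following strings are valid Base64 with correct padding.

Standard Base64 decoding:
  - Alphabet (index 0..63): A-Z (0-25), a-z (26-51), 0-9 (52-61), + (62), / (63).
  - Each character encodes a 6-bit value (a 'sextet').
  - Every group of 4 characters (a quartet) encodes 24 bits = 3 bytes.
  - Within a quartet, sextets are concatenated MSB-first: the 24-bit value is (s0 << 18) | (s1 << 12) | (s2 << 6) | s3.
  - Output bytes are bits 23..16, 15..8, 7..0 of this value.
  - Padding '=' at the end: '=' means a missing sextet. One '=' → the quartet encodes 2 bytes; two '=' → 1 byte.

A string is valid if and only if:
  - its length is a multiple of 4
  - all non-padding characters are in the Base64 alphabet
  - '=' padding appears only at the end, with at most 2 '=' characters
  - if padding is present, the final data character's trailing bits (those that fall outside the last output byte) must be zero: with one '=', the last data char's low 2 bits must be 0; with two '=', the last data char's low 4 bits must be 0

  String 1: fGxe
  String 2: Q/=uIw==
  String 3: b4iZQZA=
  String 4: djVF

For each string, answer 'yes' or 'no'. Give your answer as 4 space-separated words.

String 1: 'fGxe' → valid
String 2: 'Q/=uIw==' → invalid (bad char(s): ['=']; '=' in middle)
String 3: 'b4iZQZA=' → valid
String 4: 'djVF' → valid

Answer: yes no yes yes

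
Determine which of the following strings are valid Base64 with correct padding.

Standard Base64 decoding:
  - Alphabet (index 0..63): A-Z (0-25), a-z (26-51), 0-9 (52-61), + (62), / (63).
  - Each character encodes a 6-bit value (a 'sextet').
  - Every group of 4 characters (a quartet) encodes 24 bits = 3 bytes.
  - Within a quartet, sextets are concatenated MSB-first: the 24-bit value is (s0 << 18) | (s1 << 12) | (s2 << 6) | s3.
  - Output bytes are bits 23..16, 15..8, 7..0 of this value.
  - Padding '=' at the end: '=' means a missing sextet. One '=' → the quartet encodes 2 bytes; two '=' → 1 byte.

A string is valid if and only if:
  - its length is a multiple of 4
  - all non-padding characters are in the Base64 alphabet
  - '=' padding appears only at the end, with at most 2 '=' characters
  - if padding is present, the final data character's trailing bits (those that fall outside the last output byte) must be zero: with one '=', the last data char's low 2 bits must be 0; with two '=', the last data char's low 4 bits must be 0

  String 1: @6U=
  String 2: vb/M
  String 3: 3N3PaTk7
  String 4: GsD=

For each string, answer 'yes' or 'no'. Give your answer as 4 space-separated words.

Answer: no yes yes no

Derivation:
String 1: '@6U=' → invalid (bad char(s): ['@'])
String 2: 'vb/M' → valid
String 3: '3N3PaTk7' → valid
String 4: 'GsD=' → invalid (bad trailing bits)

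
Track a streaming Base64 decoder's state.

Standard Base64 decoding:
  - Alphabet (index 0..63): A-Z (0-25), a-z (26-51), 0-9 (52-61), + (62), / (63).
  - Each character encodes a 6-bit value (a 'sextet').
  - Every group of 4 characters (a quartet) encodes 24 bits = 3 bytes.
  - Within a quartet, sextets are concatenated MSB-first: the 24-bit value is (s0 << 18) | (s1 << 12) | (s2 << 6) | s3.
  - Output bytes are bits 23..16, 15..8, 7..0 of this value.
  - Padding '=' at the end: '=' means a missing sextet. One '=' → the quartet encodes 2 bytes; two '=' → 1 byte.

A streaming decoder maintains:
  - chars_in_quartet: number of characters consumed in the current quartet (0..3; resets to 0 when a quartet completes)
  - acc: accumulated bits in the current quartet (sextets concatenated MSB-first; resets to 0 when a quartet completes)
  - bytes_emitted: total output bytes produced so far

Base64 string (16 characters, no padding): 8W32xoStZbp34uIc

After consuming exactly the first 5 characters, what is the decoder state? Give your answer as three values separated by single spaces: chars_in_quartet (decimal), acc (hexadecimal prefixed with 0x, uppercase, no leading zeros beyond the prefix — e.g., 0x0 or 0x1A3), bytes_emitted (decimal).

Answer: 1 0x31 3

Derivation:
After char 0 ('8'=60): chars_in_quartet=1 acc=0x3C bytes_emitted=0
After char 1 ('W'=22): chars_in_quartet=2 acc=0xF16 bytes_emitted=0
After char 2 ('3'=55): chars_in_quartet=3 acc=0x3C5B7 bytes_emitted=0
After char 3 ('2'=54): chars_in_quartet=4 acc=0xF16DF6 -> emit F1 6D F6, reset; bytes_emitted=3
After char 4 ('x'=49): chars_in_quartet=1 acc=0x31 bytes_emitted=3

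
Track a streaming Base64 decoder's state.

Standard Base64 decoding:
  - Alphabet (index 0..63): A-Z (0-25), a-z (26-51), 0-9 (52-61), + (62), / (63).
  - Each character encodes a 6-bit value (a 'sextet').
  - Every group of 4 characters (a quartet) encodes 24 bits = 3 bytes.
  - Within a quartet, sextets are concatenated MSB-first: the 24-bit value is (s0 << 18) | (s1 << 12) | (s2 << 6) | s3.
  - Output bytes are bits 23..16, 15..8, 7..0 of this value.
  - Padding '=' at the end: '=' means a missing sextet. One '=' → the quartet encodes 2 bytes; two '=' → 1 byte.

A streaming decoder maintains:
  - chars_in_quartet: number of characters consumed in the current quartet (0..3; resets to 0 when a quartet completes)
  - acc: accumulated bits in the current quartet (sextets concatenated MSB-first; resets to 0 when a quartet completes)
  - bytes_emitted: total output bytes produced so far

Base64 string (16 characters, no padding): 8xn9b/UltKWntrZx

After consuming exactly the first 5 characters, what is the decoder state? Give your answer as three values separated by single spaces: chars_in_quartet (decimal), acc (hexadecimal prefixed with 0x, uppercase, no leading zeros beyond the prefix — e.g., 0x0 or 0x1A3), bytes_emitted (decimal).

Answer: 1 0x1B 3

Derivation:
After char 0 ('8'=60): chars_in_quartet=1 acc=0x3C bytes_emitted=0
After char 1 ('x'=49): chars_in_quartet=2 acc=0xF31 bytes_emitted=0
After char 2 ('n'=39): chars_in_quartet=3 acc=0x3CC67 bytes_emitted=0
After char 3 ('9'=61): chars_in_quartet=4 acc=0xF319FD -> emit F3 19 FD, reset; bytes_emitted=3
After char 4 ('b'=27): chars_in_quartet=1 acc=0x1B bytes_emitted=3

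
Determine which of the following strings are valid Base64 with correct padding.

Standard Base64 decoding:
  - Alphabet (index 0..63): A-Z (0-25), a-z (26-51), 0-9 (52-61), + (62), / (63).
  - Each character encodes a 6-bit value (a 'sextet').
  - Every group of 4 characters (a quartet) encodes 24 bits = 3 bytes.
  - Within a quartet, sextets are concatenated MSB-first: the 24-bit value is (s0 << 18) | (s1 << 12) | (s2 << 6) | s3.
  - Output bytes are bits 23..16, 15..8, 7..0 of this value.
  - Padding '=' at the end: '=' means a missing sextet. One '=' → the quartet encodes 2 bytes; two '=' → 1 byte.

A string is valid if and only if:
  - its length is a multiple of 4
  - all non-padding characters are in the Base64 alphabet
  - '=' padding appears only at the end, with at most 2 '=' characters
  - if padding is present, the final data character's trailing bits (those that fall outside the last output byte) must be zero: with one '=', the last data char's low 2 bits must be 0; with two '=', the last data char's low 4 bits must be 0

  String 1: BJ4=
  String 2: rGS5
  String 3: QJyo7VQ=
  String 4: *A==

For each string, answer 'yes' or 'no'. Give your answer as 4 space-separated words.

String 1: 'BJ4=' → valid
String 2: 'rGS5' → valid
String 3: 'QJyo7VQ=' → valid
String 4: '*A==' → invalid (bad char(s): ['*'])

Answer: yes yes yes no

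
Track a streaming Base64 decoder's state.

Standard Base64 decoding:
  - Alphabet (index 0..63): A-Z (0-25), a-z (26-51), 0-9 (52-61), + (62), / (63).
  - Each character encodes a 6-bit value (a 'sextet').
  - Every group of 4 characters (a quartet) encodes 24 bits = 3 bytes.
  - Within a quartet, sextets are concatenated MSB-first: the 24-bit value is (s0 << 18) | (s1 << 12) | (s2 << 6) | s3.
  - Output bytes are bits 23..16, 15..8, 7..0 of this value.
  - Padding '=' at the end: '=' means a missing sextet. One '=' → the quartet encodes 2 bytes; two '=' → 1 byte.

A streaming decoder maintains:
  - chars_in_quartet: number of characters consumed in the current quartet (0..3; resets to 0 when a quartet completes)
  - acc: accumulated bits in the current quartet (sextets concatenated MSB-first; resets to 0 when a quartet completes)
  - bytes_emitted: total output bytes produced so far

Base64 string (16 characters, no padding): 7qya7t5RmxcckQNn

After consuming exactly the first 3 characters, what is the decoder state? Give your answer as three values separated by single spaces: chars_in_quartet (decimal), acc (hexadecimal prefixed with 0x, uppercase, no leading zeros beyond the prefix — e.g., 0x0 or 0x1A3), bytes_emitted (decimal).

Answer: 3 0x3BAB2 0

Derivation:
After char 0 ('7'=59): chars_in_quartet=1 acc=0x3B bytes_emitted=0
After char 1 ('q'=42): chars_in_quartet=2 acc=0xEEA bytes_emitted=0
After char 2 ('y'=50): chars_in_quartet=3 acc=0x3BAB2 bytes_emitted=0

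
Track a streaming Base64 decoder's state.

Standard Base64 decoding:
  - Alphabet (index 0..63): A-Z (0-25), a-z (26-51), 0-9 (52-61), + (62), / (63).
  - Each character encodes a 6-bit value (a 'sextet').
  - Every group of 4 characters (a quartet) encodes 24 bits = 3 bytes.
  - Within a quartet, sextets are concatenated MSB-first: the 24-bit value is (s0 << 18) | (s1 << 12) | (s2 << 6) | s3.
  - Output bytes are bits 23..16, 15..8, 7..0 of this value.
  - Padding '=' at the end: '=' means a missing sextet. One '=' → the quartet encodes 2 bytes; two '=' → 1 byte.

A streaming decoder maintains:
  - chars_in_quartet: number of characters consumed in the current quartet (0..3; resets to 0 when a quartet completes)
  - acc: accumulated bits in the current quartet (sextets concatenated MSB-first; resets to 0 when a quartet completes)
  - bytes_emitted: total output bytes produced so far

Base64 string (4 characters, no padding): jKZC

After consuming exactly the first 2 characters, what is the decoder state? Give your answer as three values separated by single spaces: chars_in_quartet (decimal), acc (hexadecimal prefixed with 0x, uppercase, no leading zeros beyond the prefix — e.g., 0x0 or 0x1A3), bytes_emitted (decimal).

After char 0 ('j'=35): chars_in_quartet=1 acc=0x23 bytes_emitted=0
After char 1 ('K'=10): chars_in_quartet=2 acc=0x8CA bytes_emitted=0

Answer: 2 0x8CA 0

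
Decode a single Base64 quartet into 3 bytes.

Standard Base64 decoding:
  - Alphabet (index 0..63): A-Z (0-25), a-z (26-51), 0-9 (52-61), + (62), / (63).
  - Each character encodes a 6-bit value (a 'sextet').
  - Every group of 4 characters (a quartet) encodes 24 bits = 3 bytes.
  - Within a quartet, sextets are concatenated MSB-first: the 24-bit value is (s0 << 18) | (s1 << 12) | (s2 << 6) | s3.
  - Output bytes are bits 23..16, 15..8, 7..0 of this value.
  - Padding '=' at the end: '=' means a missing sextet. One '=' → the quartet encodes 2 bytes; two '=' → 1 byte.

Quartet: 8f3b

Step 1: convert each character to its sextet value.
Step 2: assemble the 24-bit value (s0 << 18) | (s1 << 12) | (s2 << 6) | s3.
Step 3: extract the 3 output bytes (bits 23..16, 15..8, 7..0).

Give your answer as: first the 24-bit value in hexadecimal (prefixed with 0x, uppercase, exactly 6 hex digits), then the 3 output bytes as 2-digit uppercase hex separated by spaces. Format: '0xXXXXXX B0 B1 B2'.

Sextets: 8=60, f=31, 3=55, b=27
24-bit: (60<<18) | (31<<12) | (55<<6) | 27
      = 0xF00000 | 0x01F000 | 0x000DC0 | 0x00001B
      = 0xF1FDDB
Bytes: (v>>16)&0xFF=F1, (v>>8)&0xFF=FD, v&0xFF=DB

Answer: 0xF1FDDB F1 FD DB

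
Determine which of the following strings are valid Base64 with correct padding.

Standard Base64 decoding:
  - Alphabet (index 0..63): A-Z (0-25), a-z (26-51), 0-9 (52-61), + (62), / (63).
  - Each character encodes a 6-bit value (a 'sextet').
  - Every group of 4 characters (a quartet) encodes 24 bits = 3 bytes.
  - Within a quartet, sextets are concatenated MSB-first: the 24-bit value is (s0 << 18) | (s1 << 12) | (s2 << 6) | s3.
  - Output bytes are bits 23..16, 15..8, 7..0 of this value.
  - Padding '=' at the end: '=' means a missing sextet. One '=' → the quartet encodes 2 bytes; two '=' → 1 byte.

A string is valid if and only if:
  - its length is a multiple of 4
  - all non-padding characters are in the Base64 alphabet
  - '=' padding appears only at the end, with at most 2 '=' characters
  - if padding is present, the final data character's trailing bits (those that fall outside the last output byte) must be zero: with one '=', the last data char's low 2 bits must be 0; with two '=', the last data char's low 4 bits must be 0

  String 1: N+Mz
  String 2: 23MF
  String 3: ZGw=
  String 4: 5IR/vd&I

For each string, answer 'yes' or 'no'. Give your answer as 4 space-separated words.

Answer: yes yes yes no

Derivation:
String 1: 'N+Mz' → valid
String 2: '23MF' → valid
String 3: 'ZGw=' → valid
String 4: '5IR/vd&I' → invalid (bad char(s): ['&'])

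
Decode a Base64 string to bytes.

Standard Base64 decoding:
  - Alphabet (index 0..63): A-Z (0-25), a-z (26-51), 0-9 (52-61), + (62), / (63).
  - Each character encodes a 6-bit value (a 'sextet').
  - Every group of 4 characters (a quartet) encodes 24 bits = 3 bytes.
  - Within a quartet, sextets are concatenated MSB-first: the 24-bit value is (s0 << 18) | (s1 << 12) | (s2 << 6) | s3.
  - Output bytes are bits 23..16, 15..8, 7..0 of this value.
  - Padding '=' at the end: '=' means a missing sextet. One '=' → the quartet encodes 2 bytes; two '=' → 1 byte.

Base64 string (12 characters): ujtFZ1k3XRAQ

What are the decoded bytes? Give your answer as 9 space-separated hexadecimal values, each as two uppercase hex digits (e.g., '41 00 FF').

After char 0 ('u'=46): chars_in_quartet=1 acc=0x2E bytes_emitted=0
After char 1 ('j'=35): chars_in_quartet=2 acc=0xBA3 bytes_emitted=0
After char 2 ('t'=45): chars_in_quartet=3 acc=0x2E8ED bytes_emitted=0
After char 3 ('F'=5): chars_in_quartet=4 acc=0xBA3B45 -> emit BA 3B 45, reset; bytes_emitted=3
After char 4 ('Z'=25): chars_in_quartet=1 acc=0x19 bytes_emitted=3
After char 5 ('1'=53): chars_in_quartet=2 acc=0x675 bytes_emitted=3
After char 6 ('k'=36): chars_in_quartet=3 acc=0x19D64 bytes_emitted=3
After char 7 ('3'=55): chars_in_quartet=4 acc=0x675937 -> emit 67 59 37, reset; bytes_emitted=6
After char 8 ('X'=23): chars_in_quartet=1 acc=0x17 bytes_emitted=6
After char 9 ('R'=17): chars_in_quartet=2 acc=0x5D1 bytes_emitted=6
After char 10 ('A'=0): chars_in_quartet=3 acc=0x17440 bytes_emitted=6
After char 11 ('Q'=16): chars_in_quartet=4 acc=0x5D1010 -> emit 5D 10 10, reset; bytes_emitted=9

Answer: BA 3B 45 67 59 37 5D 10 10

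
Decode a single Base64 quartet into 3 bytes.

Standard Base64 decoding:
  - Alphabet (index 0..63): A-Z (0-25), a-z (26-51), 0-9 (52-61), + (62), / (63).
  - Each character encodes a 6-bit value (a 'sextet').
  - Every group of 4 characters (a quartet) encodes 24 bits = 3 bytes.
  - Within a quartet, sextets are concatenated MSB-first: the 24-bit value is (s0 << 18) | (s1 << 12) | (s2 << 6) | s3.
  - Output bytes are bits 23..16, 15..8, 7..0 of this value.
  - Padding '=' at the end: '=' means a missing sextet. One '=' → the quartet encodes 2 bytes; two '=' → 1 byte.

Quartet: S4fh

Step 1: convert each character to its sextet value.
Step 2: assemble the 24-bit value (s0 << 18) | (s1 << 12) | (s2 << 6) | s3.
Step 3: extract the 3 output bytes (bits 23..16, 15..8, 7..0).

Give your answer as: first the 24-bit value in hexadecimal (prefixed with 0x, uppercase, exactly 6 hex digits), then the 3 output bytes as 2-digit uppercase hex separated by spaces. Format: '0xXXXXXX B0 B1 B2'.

Sextets: S=18, 4=56, f=31, h=33
24-bit: (18<<18) | (56<<12) | (31<<6) | 33
      = 0x480000 | 0x038000 | 0x0007C0 | 0x000021
      = 0x4B87E1
Bytes: (v>>16)&0xFF=4B, (v>>8)&0xFF=87, v&0xFF=E1

Answer: 0x4B87E1 4B 87 E1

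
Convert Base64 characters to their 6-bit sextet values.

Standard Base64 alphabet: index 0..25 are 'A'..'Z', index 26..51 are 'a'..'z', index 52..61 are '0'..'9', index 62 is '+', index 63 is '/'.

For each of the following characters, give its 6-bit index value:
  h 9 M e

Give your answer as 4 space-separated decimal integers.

Answer: 33 61 12 30

Derivation:
'h': a..z range, 26 + ord('h') − ord('a') = 33
'9': 0..9 range, 52 + ord('9') − ord('0') = 61
'M': A..Z range, ord('M') − ord('A') = 12
'e': a..z range, 26 + ord('e') − ord('a') = 30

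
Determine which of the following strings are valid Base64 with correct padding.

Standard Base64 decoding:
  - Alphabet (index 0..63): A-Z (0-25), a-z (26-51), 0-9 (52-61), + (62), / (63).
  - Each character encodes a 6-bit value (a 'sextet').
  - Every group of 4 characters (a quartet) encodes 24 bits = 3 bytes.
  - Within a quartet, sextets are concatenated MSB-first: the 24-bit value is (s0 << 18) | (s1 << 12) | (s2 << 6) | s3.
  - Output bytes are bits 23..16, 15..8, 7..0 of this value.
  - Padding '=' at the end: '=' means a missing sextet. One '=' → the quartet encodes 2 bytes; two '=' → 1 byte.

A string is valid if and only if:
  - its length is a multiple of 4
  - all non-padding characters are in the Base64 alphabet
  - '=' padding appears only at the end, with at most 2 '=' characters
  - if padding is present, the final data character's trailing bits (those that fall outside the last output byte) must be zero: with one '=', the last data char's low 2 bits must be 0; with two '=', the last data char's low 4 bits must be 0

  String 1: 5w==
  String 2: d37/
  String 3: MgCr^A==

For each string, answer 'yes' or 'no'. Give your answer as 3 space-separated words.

Answer: yes yes no

Derivation:
String 1: '5w==' → valid
String 2: 'd37/' → valid
String 3: 'MgCr^A==' → invalid (bad char(s): ['^'])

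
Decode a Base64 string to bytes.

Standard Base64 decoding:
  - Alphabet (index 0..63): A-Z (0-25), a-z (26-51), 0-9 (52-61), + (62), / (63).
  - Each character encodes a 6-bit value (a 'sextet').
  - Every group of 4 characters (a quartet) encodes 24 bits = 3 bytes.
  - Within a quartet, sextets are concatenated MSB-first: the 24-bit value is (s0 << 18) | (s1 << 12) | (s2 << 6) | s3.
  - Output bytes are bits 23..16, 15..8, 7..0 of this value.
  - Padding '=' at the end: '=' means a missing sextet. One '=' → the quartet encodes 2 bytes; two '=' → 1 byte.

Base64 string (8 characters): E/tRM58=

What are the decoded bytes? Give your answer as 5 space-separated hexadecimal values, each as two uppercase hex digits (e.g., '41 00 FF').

After char 0 ('E'=4): chars_in_quartet=1 acc=0x4 bytes_emitted=0
After char 1 ('/'=63): chars_in_quartet=2 acc=0x13F bytes_emitted=0
After char 2 ('t'=45): chars_in_quartet=3 acc=0x4FED bytes_emitted=0
After char 3 ('R'=17): chars_in_quartet=4 acc=0x13FB51 -> emit 13 FB 51, reset; bytes_emitted=3
After char 4 ('M'=12): chars_in_quartet=1 acc=0xC bytes_emitted=3
After char 5 ('5'=57): chars_in_quartet=2 acc=0x339 bytes_emitted=3
After char 6 ('8'=60): chars_in_quartet=3 acc=0xCE7C bytes_emitted=3
Padding '=': partial quartet acc=0xCE7C -> emit 33 9F; bytes_emitted=5

Answer: 13 FB 51 33 9F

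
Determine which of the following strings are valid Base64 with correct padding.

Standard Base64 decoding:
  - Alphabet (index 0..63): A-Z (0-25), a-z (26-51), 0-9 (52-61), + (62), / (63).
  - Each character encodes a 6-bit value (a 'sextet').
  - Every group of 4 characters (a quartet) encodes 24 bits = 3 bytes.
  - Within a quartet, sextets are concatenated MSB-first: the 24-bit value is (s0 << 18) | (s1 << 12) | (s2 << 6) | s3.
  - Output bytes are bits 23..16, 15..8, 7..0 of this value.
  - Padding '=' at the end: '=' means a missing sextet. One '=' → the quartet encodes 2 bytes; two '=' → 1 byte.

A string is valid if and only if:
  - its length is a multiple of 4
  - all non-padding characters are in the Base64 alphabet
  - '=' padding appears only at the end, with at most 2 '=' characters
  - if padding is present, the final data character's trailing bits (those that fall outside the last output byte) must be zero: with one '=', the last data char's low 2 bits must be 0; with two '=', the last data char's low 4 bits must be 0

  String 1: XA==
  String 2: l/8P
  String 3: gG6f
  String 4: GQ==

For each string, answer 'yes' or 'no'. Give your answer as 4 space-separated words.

String 1: 'XA==' → valid
String 2: 'l/8P' → valid
String 3: 'gG6f' → valid
String 4: 'GQ==' → valid

Answer: yes yes yes yes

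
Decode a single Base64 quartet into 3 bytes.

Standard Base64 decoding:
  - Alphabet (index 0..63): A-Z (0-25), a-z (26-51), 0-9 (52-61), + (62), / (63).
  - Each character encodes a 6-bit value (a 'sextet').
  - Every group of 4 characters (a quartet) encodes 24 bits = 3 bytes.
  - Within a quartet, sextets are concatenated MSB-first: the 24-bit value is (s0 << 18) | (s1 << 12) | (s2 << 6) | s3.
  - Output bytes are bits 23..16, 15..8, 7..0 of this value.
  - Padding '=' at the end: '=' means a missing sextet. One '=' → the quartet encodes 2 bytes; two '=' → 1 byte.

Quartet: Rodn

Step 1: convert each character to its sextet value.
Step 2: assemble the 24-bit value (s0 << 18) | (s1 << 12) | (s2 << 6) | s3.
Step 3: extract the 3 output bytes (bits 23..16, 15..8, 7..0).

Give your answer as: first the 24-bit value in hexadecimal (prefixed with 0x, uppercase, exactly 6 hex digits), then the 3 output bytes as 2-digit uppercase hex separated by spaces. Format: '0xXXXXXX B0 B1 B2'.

Sextets: R=17, o=40, d=29, n=39
24-bit: (17<<18) | (40<<12) | (29<<6) | 39
      = 0x440000 | 0x028000 | 0x000740 | 0x000027
      = 0x468767
Bytes: (v>>16)&0xFF=46, (v>>8)&0xFF=87, v&0xFF=67

Answer: 0x468767 46 87 67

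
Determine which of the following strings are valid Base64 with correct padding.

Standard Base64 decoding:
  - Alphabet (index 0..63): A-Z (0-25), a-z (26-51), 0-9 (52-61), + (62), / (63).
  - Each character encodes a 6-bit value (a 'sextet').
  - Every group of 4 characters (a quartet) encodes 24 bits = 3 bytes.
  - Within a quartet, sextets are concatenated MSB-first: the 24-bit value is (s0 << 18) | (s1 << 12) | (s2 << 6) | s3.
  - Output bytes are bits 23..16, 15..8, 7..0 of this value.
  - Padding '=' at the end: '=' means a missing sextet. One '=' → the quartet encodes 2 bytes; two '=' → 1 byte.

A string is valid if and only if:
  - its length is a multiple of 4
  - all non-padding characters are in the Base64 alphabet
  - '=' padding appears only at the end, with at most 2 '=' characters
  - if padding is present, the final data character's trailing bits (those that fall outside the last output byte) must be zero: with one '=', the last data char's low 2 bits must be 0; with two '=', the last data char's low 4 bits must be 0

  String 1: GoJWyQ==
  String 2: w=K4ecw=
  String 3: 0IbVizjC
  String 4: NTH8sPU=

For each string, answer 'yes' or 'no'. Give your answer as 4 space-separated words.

Answer: yes no yes yes

Derivation:
String 1: 'GoJWyQ==' → valid
String 2: 'w=K4ecw=' → invalid (bad char(s): ['=']; '=' in middle)
String 3: '0IbVizjC' → valid
String 4: 'NTH8sPU=' → valid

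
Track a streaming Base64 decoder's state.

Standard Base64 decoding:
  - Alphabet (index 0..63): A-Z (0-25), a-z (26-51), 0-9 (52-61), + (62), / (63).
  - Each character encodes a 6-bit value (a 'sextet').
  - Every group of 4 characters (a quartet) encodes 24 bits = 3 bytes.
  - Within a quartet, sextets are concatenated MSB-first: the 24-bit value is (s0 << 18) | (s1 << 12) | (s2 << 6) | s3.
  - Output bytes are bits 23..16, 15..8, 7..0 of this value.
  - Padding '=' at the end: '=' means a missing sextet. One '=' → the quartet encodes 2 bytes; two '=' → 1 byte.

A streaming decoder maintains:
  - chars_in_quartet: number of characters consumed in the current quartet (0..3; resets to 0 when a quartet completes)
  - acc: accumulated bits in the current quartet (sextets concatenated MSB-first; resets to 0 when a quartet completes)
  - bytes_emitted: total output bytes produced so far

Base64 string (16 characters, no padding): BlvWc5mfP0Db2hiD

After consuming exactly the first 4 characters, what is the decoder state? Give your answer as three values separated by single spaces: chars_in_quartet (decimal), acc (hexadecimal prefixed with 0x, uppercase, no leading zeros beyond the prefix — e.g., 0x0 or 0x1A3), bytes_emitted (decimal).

Answer: 0 0x0 3

Derivation:
After char 0 ('B'=1): chars_in_quartet=1 acc=0x1 bytes_emitted=0
After char 1 ('l'=37): chars_in_quartet=2 acc=0x65 bytes_emitted=0
After char 2 ('v'=47): chars_in_quartet=3 acc=0x196F bytes_emitted=0
After char 3 ('W'=22): chars_in_quartet=4 acc=0x65BD6 -> emit 06 5B D6, reset; bytes_emitted=3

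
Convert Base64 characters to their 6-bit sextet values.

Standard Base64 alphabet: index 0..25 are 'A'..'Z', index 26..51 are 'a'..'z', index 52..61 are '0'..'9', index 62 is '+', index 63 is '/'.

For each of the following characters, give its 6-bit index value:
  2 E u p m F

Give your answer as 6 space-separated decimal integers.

'2': 0..9 range, 52 + ord('2') − ord('0') = 54
'E': A..Z range, ord('E') − ord('A') = 4
'u': a..z range, 26 + ord('u') − ord('a') = 46
'p': a..z range, 26 + ord('p') − ord('a') = 41
'm': a..z range, 26 + ord('m') − ord('a') = 38
'F': A..Z range, ord('F') − ord('A') = 5

Answer: 54 4 46 41 38 5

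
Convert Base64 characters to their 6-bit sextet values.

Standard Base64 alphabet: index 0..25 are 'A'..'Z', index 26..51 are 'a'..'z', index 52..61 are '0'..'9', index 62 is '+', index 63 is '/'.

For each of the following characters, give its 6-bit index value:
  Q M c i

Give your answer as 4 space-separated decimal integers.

Answer: 16 12 28 34

Derivation:
'Q': A..Z range, ord('Q') − ord('A') = 16
'M': A..Z range, ord('M') − ord('A') = 12
'c': a..z range, 26 + ord('c') − ord('a') = 28
'i': a..z range, 26 + ord('i') − ord('a') = 34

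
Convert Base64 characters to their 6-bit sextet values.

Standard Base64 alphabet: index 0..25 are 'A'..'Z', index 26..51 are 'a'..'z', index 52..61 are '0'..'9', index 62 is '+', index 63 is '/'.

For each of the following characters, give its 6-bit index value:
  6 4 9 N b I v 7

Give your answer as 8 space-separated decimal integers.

Answer: 58 56 61 13 27 8 47 59

Derivation:
'6': 0..9 range, 52 + ord('6') − ord('0') = 58
'4': 0..9 range, 52 + ord('4') − ord('0') = 56
'9': 0..9 range, 52 + ord('9') − ord('0') = 61
'N': A..Z range, ord('N') − ord('A') = 13
'b': a..z range, 26 + ord('b') − ord('a') = 27
'I': A..Z range, ord('I') − ord('A') = 8
'v': a..z range, 26 + ord('v') − ord('a') = 47
'7': 0..9 range, 52 + ord('7') − ord('0') = 59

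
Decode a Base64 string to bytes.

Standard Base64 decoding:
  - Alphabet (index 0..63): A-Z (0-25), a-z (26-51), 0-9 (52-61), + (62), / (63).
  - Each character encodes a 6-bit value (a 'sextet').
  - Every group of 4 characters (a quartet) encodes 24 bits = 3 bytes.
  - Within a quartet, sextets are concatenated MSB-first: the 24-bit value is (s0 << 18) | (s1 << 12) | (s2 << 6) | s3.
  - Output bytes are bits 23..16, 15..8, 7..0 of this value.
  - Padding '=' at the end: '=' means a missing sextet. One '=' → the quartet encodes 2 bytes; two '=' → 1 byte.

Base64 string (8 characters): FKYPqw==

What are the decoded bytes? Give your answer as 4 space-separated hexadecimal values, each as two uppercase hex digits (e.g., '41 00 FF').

Answer: 14 A6 0F AB

Derivation:
After char 0 ('F'=5): chars_in_quartet=1 acc=0x5 bytes_emitted=0
After char 1 ('K'=10): chars_in_quartet=2 acc=0x14A bytes_emitted=0
After char 2 ('Y'=24): chars_in_quartet=3 acc=0x5298 bytes_emitted=0
After char 3 ('P'=15): chars_in_quartet=4 acc=0x14A60F -> emit 14 A6 0F, reset; bytes_emitted=3
After char 4 ('q'=42): chars_in_quartet=1 acc=0x2A bytes_emitted=3
After char 5 ('w'=48): chars_in_quartet=2 acc=0xAB0 bytes_emitted=3
Padding '==': partial quartet acc=0xAB0 -> emit AB; bytes_emitted=4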